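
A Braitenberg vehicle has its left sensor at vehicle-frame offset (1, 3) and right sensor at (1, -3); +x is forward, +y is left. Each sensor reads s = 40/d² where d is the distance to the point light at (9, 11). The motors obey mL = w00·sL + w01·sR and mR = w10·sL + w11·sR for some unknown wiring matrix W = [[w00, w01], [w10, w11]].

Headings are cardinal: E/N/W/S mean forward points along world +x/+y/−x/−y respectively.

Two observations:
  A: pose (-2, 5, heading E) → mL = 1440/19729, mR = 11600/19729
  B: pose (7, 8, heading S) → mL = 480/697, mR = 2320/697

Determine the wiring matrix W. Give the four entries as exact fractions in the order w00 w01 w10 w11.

1/2 -1/2 1 1

obs A: pose=(-2,5,E) → sL=40/109, sR=40/181, mL=1440/19729, mR=11600/19729
obs B: pose=(7,8,S) → sL=40/17, sR=40/41, mL=480/697, mR=2320/697
sensor matrix S = [[40/109, 40/181], [40/17, 40/41]]; det S = -2227200/13751113
solve [mL_A; mL_B] = S·[w00; w01] and [mR_A; mR_B] = S·[w10; w11]:
  w00 = 1/2, w01 = -1/2, w10 = 1, w11 = 1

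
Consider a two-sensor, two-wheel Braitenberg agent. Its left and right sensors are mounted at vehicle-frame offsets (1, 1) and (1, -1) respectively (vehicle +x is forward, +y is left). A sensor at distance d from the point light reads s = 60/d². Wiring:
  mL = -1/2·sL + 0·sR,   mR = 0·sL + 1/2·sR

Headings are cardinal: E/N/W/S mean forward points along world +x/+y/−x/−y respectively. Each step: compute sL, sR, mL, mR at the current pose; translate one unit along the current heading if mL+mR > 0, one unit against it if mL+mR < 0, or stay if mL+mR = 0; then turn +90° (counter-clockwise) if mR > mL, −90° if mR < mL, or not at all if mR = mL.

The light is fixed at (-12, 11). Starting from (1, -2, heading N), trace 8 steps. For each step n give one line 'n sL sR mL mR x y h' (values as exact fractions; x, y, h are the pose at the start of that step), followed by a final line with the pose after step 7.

n=0: pose=(1,-2,N); sL=5/24, sR=3/17; mL=-5/48, mR=3/34; mL+mR=-13/816 → advance -1; mR−mL=157/816 → turn +1·90°
n=1: pose=(1,-3,W); sL=20/123, sR=60/313; mL=-10/123, mR=30/313; mL+mR=560/38499 → advance +1; mR−mL=6820/38499 → turn +1·90°
n=2: pose=(0,-3,S); sL=30/197, sR=30/173; mL=-15/197, mR=15/173; mL+mR=360/34081 → advance +1; mR−mL=5550/34081 → turn +1·90°
n=3: pose=(0,-4,E); sL=12/73, sR=12/85; mL=-6/73, mR=6/85; mL+mR=-72/6205 → advance -1; mR−mL=948/6205 → turn +1·90°
n=4: pose=(-1,-4,N); sL=15/74, sR=3/17; mL=-15/148, mR=3/34; mL+mR=-33/2516 → advance -1; mR−mL=477/2516 → turn +1·90°
n=5: pose=(-1,-5,W); sL=60/389, sR=12/65; mL=-30/389, mR=6/65; mL+mR=384/25285 → advance +1; mR−mL=4284/25285 → turn +1·90°
n=6: pose=(-2,-5,S); sL=6/41, sR=6/37; mL=-3/41, mR=3/37; mL+mR=12/1517 → advance +1; mR−mL=234/1517 → turn +1·90°
n=7: pose=(-2,-6,E); sL=60/377, sR=12/89; mL=-30/377, mR=6/89; mL+mR=-408/33553 → advance -1; mR−mL=4932/33553 → turn +1·90°

0 5/24 3/17 -5/48 3/34 1 -2 N
1 20/123 60/313 -10/123 30/313 1 -3 W
2 30/197 30/173 -15/197 15/173 0 -3 S
3 12/73 12/85 -6/73 6/85 0 -4 E
4 15/74 3/17 -15/148 3/34 -1 -4 N
5 60/389 12/65 -30/389 6/65 -1 -5 W
6 6/41 6/37 -3/41 3/37 -2 -5 S
7 60/377 12/89 -30/377 6/89 -2 -6 E
final -3 -6 N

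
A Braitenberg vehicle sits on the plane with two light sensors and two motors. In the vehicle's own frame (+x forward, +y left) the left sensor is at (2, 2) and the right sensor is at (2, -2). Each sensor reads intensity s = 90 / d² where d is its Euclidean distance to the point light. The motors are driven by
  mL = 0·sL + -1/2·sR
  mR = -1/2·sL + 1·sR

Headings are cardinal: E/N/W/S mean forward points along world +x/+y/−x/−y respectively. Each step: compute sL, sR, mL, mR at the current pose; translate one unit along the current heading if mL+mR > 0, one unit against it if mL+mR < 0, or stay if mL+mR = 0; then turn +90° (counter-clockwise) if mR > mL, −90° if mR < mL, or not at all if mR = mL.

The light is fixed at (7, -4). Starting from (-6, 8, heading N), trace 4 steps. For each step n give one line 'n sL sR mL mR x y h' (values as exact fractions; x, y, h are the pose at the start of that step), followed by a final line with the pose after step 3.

0 90/421 90/317 -45/317 23625/133457 -6 8 N
1 45/173 1/5 -1/10 121/1730 -6 9 W
2 90/221 90/317 -45/317 5625/70057 -5 9 S
3 45/178 45/122 -45/244 5265/21716 -5 10 E
final -4 10 N

n=0: pose=(-6,8,N); sL=90/421, sR=90/317; mL=-45/317, mR=23625/133457; mL+mR=4680/133457 → advance +1; mR−mL=42570/133457 → turn +1·90°
n=1: pose=(-6,9,W); sL=45/173, sR=1/5; mL=-1/10, mR=121/1730; mL+mR=-26/865 → advance -1; mR−mL=147/865 → turn +1·90°
n=2: pose=(-5,9,S); sL=90/221, sR=90/317; mL=-45/317, mR=5625/70057; mL+mR=-4320/70057 → advance -1; mR−mL=15570/70057 → turn +1·90°
n=3: pose=(-5,10,E); sL=45/178, sR=45/122; mL=-45/244, mR=5265/21716; mL+mR=315/5429 → advance +1; mR−mL=4635/10858 → turn +1·90°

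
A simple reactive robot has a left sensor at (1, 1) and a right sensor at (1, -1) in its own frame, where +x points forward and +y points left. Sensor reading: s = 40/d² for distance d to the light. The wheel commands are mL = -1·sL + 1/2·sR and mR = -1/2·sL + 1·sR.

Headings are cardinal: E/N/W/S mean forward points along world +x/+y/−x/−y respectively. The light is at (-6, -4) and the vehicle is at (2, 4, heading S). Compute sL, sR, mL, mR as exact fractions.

4/13 20/49 -66/637 162/637

left sensor world pos  = (3, 3); dL² = 130
right sensor world pos = (1, 3); dR² = 98
sL = 40/130 = 4/13
sR = 40/98 = 20/49
mL = -1·sL + 1/2·sR = -66/637
mR = -1/2·sL + 1·sR = 162/637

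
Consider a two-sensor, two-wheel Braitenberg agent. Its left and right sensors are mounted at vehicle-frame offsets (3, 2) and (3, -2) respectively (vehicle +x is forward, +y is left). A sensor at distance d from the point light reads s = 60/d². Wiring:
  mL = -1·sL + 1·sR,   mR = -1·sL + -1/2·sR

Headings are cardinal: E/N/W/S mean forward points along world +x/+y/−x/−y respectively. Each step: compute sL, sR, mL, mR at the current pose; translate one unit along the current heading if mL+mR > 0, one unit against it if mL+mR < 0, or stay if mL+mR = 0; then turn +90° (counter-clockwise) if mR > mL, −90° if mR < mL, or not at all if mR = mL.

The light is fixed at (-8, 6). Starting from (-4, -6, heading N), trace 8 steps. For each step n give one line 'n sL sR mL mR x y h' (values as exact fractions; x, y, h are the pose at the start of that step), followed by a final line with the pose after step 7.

n=0: pose=(-4,-6,N); sL=12/17, sR=20/39; mL=-128/663, mR=-638/663; mL+mR=-766/663 → advance -1; mR−mL=-10/13 → turn -1·90°
n=1: pose=(-4,-7,E); sL=6/17, sR=30/137; mL=-312/2329, mR=-1077/2329; mL+mR=-1389/2329 → advance -1; mR−mL=-45/137 → turn -1·90°
n=2: pose=(-5,-7,S); sL=60/281, sR=60/257; mL=1440/72217, mR=-23850/72217; mL+mR=-22410/72217 → advance -1; mR−mL=-90/257 → turn -1·90°
n=3: pose=(-5,-6,W); sL=15/49, sR=3/5; mL=72/245, mR=-297/490; mL+mR=-153/490 → advance -1; mR−mL=-9/10 → turn -1·90°
n=4: pose=(-4,-6,N); sL=12/17, sR=20/39; mL=-128/663, mR=-638/663; mL+mR=-766/663 → advance -1; mR−mL=-10/13 → turn -1·90°
n=5: pose=(-4,-7,E); sL=6/17, sR=30/137; mL=-312/2329, mR=-1077/2329; mL+mR=-1389/2329 → advance -1; mR−mL=-45/137 → turn -1·90°
n=6: pose=(-5,-7,S); sL=60/281, sR=60/257; mL=1440/72217, mR=-23850/72217; mL+mR=-22410/72217 → advance -1; mR−mL=-90/257 → turn -1·90°
n=7: pose=(-5,-6,W); sL=15/49, sR=3/5; mL=72/245, mR=-297/490; mL+mR=-153/490 → advance -1; mR−mL=-9/10 → turn -1·90°

0 12/17 20/39 -128/663 -638/663 -4 -6 N
1 6/17 30/137 -312/2329 -1077/2329 -4 -7 E
2 60/281 60/257 1440/72217 -23850/72217 -5 -7 S
3 15/49 3/5 72/245 -297/490 -5 -6 W
4 12/17 20/39 -128/663 -638/663 -4 -6 N
5 6/17 30/137 -312/2329 -1077/2329 -4 -7 E
6 60/281 60/257 1440/72217 -23850/72217 -5 -7 S
7 15/49 3/5 72/245 -297/490 -5 -6 W
final -4 -6 N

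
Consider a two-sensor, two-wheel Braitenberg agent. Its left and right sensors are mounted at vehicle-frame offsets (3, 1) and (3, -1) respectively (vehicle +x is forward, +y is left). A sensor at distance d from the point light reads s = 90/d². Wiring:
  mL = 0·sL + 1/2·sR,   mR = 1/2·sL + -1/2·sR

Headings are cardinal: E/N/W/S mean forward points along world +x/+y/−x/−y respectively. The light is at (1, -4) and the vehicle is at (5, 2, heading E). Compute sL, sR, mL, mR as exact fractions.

45/49 45/37 45/74 -270/1813

left sensor world pos  = (8, 3); dL² = 98
right sensor world pos = (8, 1); dR² = 74
sL = 90/98 = 45/49
sR = 90/74 = 45/37
mL = 0·sL + 1/2·sR = 45/74
mR = 1/2·sL + -1/2·sR = -270/1813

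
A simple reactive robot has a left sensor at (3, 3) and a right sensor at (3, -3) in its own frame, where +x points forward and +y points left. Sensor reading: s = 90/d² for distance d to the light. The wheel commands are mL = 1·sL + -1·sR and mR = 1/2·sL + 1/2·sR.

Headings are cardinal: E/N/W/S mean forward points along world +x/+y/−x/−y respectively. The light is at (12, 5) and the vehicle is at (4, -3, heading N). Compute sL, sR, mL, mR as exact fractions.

left sensor world pos  = (1, 0); dL² = 146
right sensor world pos = (7, 0); dR² = 50
sL = 90/146 = 45/73
sR = 90/50 = 9/5
mL = 1·sL + -1·sR = -432/365
mR = 1/2·sL + 1/2·sR = 441/365

45/73 9/5 -432/365 441/365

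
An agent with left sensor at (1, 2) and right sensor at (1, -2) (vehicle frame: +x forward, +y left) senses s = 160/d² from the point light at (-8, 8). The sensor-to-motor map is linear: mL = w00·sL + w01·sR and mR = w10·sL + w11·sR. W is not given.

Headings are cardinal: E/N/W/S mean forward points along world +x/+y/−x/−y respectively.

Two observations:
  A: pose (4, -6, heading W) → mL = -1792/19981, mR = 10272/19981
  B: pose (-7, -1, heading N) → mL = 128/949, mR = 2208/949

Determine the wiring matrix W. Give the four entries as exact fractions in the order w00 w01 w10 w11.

1/2 -1/2 1/2 1/2

obs A: pose=(4,-6,W) → sL=160/377, sR=32/53, mL=-1792/19981, mR=10272/19981
obs B: pose=(-7,-1,N) → sL=32/13, sR=160/73, mL=128/949, mR=2208/949
sensor matrix S = [[160/377, 32/53], [32/13, 160/73]]; det S = -811008/1458613
solve [mL_A; mL_B] = S·[w00; w01] and [mR_A; mR_B] = S·[w10; w11]:
  w00 = 1/2, w01 = -1/2, w10 = 1/2, w11 = 1/2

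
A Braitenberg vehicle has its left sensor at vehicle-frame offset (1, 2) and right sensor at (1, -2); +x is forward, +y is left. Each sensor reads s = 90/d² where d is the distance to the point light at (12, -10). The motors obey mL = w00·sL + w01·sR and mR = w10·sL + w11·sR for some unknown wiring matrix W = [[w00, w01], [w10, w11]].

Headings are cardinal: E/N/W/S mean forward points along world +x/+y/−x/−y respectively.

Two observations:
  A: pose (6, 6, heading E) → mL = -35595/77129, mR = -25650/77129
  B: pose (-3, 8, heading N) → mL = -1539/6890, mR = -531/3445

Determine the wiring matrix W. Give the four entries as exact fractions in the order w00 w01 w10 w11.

obs A: pose=(6,6,E) → sL=90/349, sR=90/221, mL=-35595/77129, mR=-25650/77129
obs B: pose=(-3,8,N) → sL=9/65, sR=9/53, mL=-1539/6890, mR=-531/3445
sensor matrix S = [[90/349, 90/221], [9/65, 9/53]]; det S = -669384/53141881
solve [mL_A; mL_B] = S·[w00; w01] and [mR_A; mR_B] = S·[w10; w11]:
  w00 = -1, w01 = -1/2, w10 = -1/2, w11 = -1/2

-1 -1/2 -1/2 -1/2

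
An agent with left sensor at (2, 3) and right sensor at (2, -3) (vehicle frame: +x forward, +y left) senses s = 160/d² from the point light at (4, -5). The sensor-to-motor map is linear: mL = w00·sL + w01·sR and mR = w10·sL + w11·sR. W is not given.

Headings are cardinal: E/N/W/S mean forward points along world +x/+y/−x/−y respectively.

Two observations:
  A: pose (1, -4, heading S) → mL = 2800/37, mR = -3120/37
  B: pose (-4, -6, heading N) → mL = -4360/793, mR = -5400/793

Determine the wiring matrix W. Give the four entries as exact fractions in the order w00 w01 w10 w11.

obs A: pose=(1,-4,S) → sL=160, sR=160/37, mL=2800/37, mR=-3120/37
obs B: pose=(-4,-6,N) → sL=80/61, sR=80/13, mL=-4360/793, mR=-5400/793
sensor matrix S = [[160, 160/37], [80/61, 80/13]]; det S = 28723200/29341
solve [mL_A; mL_B] = S·[w00; w01] and [mR_A; mR_B] = S·[w10; w11]:
  w00 = 1/2, w01 = -1, w10 = -1/2, w11 = -1

1/2 -1 -1/2 -1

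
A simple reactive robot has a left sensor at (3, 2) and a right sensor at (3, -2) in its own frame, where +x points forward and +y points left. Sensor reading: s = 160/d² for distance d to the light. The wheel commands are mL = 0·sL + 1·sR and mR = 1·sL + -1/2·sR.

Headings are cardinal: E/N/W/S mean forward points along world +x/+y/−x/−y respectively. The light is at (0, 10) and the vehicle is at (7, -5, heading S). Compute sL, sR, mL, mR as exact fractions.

32/81 160/349 160/349 4688/28269

left sensor world pos  = (9, -8); dL² = 405
right sensor world pos = (5, -8); dR² = 349
sL = 160/405 = 32/81
sR = 160/349 = 160/349
mL = 0·sL + 1·sR = 160/349
mR = 1·sL + -1/2·sR = 4688/28269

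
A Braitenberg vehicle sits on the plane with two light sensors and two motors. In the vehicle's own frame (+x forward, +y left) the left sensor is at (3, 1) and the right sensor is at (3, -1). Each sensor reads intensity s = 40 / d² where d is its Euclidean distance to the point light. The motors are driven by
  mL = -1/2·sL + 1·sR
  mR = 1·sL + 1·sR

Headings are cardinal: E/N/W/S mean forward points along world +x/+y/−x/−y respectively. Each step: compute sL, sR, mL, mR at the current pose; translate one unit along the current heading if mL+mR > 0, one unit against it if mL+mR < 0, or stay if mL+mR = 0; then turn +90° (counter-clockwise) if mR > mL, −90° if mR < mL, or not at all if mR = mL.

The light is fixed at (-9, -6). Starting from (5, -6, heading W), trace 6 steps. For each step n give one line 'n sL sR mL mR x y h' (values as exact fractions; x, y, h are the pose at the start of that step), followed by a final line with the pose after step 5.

n=0: pose=(5,-6,W); sL=20/61, sR=20/61; mL=10/61, mR=40/61; mL+mR=50/61 → advance +1; mR−mL=30/61 → turn +1·90°
n=1: pose=(4,-6,S); sL=8/41, sR=40/153; mL=1028/6273, mR=2864/6273; mL+mR=3892/6273 → advance +1; mR−mL=12/41 → turn +1·90°
n=2: pose=(4,-7,E); sL=5/32, sR=2/13; mL=63/832, mR=129/416; mL+mR=321/832 → advance +1; mR−mL=15/64 → turn +1·90°
n=3: pose=(5,-7,N); sL=40/173, sR=40/229; mL=2340/39617, mR=16080/39617; mL+mR=18420/39617 → advance +1; mR−mL=60/173 → turn +1·90°
n=4: pose=(5,-6,W); sL=20/61, sR=20/61; mL=10/61, mR=40/61; mL+mR=50/61 → advance +1; mR−mL=30/61 → turn +1·90°
n=5: pose=(4,-6,S); sL=8/41, sR=40/153; mL=1028/6273, mR=2864/6273; mL+mR=3892/6273 → advance +1; mR−mL=12/41 → turn +1·90°

0 20/61 20/61 10/61 40/61 5 -6 W
1 8/41 40/153 1028/6273 2864/6273 4 -6 S
2 5/32 2/13 63/832 129/416 4 -7 E
3 40/173 40/229 2340/39617 16080/39617 5 -7 N
4 20/61 20/61 10/61 40/61 5 -6 W
5 8/41 40/153 1028/6273 2864/6273 4 -6 S
final 4 -7 E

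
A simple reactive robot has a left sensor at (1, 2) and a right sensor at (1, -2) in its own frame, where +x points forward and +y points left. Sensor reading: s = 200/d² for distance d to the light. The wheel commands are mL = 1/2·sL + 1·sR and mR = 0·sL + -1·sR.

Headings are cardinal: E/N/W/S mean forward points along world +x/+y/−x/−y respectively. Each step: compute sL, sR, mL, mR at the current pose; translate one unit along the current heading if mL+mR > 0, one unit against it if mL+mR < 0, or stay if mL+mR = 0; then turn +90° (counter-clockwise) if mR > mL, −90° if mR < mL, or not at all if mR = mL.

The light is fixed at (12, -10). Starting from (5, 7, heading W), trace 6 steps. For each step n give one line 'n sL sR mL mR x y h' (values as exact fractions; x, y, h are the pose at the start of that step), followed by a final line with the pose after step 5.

n=0: pose=(5,7,W); sL=200/289, sR=8/17; mL=236/289, mR=-8/17; mL+mR=100/289 → advance +1; mR−mL=-372/289 → turn -1·90°
n=1: pose=(4,7,N); sL=25/53, sR=5/9; mL=755/954, mR=-5/9; mL+mR=25/106 → advance +1; mR−mL=-1285/954 → turn -1·90°
n=2: pose=(4,8,E); sL=200/449, sR=40/61; mL=24060/27389, mR=-40/61; mL+mR=100/449 → advance +1; mR−mL=-42020/27389 → turn -1·90°
n=3: pose=(5,8,S); sL=100/157, sR=20/37; mL=4990/5809, mR=-20/37; mL+mR=50/157 → advance +1; mR−mL=-8130/5809 → turn -1·90°
n=4: pose=(5,7,W); sL=200/289, sR=8/17; mL=236/289, mR=-8/17; mL+mR=100/289 → advance +1; mR−mL=-372/289 → turn -1·90°
n=5: pose=(4,7,N); sL=25/53, sR=5/9; mL=755/954, mR=-5/9; mL+mR=25/106 → advance +1; mR−mL=-1285/954 → turn -1·90°

0 200/289 8/17 236/289 -8/17 5 7 W
1 25/53 5/9 755/954 -5/9 4 7 N
2 200/449 40/61 24060/27389 -40/61 4 8 E
3 100/157 20/37 4990/5809 -20/37 5 8 S
4 200/289 8/17 236/289 -8/17 5 7 W
5 25/53 5/9 755/954 -5/9 4 7 N
final 4 8 E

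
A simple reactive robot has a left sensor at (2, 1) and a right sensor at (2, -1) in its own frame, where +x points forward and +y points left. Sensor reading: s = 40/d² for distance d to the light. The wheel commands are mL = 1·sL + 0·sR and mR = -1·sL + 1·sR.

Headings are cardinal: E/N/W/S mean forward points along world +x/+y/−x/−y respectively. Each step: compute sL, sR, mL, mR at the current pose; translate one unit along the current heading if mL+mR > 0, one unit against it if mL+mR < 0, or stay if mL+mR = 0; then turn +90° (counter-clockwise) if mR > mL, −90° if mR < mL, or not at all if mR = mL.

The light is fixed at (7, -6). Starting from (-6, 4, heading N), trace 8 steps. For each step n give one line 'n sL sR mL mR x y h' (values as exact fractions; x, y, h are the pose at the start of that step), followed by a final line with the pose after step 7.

n=0: pose=(-6,4,N); sL=2/17, sR=5/36; mL=2/17, mR=13/612; mL+mR=5/36 → advance +1; mR−mL=-59/612 → turn -1·90°
n=1: pose=(-6,5,E); sL=8/53, sR=40/221; mL=8/53, mR=352/11713; mL+mR=40/221 → advance +1; mR−mL=-1416/11713 → turn -1·90°
n=2: pose=(-5,5,S); sL=20/101, sR=4/25; mL=20/101, mR=-96/2525; mL+mR=4/25 → advance +1; mR−mL=-596/2525 → turn -1·90°
n=3: pose=(-5,4,W); sL=40/277, sR=40/317; mL=40/277, mR=-1600/87809; mL+mR=40/317 → advance +1; mR−mL=-14280/87809 → turn -1·90°
n=4: pose=(-6,4,N); sL=2/17, sR=5/36; mL=2/17, mR=13/612; mL+mR=5/36 → advance +1; mR−mL=-59/612 → turn -1·90°
n=5: pose=(-6,5,E); sL=8/53, sR=40/221; mL=8/53, mR=352/11713; mL+mR=40/221 → advance +1; mR−mL=-1416/11713 → turn -1·90°
n=6: pose=(-5,5,S); sL=20/101, sR=4/25; mL=20/101, mR=-96/2525; mL+mR=4/25 → advance +1; mR−mL=-596/2525 → turn -1·90°
n=7: pose=(-5,4,W); sL=40/277, sR=40/317; mL=40/277, mR=-1600/87809; mL+mR=40/317 → advance +1; mR−mL=-14280/87809 → turn -1·90°

0 2/17 5/36 2/17 13/612 -6 4 N
1 8/53 40/221 8/53 352/11713 -6 5 E
2 20/101 4/25 20/101 -96/2525 -5 5 S
3 40/277 40/317 40/277 -1600/87809 -5 4 W
4 2/17 5/36 2/17 13/612 -6 4 N
5 8/53 40/221 8/53 352/11713 -6 5 E
6 20/101 4/25 20/101 -96/2525 -5 5 S
7 40/277 40/317 40/277 -1600/87809 -5 4 W
final -6 4 N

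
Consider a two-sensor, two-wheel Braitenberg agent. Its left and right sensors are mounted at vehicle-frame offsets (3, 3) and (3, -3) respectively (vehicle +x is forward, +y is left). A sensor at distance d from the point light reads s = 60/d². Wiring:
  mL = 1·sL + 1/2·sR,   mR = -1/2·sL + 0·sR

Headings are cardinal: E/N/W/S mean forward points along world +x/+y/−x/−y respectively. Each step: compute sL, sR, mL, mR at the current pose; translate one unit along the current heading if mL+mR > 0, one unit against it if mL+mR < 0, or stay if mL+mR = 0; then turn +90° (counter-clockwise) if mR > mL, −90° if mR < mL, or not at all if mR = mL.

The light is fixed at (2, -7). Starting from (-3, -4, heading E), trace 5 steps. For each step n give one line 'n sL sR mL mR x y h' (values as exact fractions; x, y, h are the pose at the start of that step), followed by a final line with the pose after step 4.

n=0: pose=(-3,-4,E); sL=3/2, sR=15; mL=9, mR=-3/4; mL+mR=33/4 → advance +1; mR−mL=-39/4 → turn -1·90°
n=1: pose=(-2,-4,S); sL=60, sR=60/49; mL=2970/49, mR=-30; mL+mR=1500/49 → advance +1; mR−mL=-4440/49 → turn -1·90°
n=2: pose=(-2,-5,W); sL=6/5, sR=30/37; mL=297/185, mR=-3/5; mL+mR=186/185 → advance +1; mR−mL=-408/185 → turn -1·90°
n=3: pose=(-3,-5,N); sL=60/89, sR=60/29; mL=4410/2581, mR=-30/89; mL+mR=3540/2581 → advance +1; mR−mL=-5280/2581 → turn -1·90°
n=4: pose=(-3,-4,E); sL=3/2, sR=15; mL=9, mR=-3/4; mL+mR=33/4 → advance +1; mR−mL=-39/4 → turn -1·90°

0 3/2 15 9 -3/4 -3 -4 E
1 60 60/49 2970/49 -30 -2 -4 S
2 6/5 30/37 297/185 -3/5 -2 -5 W
3 60/89 60/29 4410/2581 -30/89 -3 -5 N
4 3/2 15 9 -3/4 -3 -4 E
final -2 -4 S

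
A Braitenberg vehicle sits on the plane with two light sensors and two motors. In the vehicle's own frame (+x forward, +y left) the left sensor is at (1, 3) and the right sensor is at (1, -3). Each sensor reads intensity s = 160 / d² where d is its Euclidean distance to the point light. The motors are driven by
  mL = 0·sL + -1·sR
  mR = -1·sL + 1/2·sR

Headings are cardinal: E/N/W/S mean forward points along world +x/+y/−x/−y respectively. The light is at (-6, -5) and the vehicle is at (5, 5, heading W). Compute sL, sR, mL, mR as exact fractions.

left sensor world pos  = (4, 2); dL² = 149
right sensor world pos = (4, 8); dR² = 269
sL = 160/149 = 160/149
sR = 160/269 = 160/269
mL = 0·sL + -1·sR = -160/269
mR = -1·sL + 1/2·sR = -31120/40081

160/149 160/269 -160/269 -31120/40081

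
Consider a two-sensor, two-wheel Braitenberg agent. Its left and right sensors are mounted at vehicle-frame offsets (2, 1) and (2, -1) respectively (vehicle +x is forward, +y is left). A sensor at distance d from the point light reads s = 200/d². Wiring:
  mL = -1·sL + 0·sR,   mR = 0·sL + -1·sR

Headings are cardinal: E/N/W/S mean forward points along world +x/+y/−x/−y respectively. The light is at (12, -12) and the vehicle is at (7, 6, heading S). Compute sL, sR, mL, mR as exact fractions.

25/34 50/73 -25/34 -50/73

left sensor world pos  = (8, 4); dL² = 272
right sensor world pos = (6, 4); dR² = 292
sL = 200/272 = 25/34
sR = 200/292 = 50/73
mL = -1·sL + 0·sR = -25/34
mR = 0·sL + -1·sR = -50/73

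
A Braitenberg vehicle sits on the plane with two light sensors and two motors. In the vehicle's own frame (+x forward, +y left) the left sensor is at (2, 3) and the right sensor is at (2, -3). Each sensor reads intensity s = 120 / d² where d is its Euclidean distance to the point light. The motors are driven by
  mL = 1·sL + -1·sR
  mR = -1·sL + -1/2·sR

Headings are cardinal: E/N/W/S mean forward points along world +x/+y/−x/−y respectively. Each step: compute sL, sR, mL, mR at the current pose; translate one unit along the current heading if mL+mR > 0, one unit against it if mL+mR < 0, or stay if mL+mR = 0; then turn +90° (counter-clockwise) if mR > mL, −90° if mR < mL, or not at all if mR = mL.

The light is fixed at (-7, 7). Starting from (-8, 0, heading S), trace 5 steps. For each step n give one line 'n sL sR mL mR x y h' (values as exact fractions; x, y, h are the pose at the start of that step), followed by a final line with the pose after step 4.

0 24/17 120/97 288/1649 -3348/1649 -8 0 S
1 4/3 20/3 -16/3 -14/3 -8 1 W
2 120/73 120/73 0 -180/73 -7 1 S
3 30/17 15 -225/17 -315/34 -7 2 W
4 24/13 120/53 -288/689 -2052/689 -6 2 S
final -6 3 W

n=0: pose=(-8,0,S); sL=24/17, sR=120/97; mL=288/1649, mR=-3348/1649; mL+mR=-180/97 → advance -1; mR−mL=-3636/1649 → turn -1·90°
n=1: pose=(-8,1,W); sL=4/3, sR=20/3; mL=-16/3, mR=-14/3; mL+mR=-10 → advance -1; mR−mL=2/3 → turn +1·90°
n=2: pose=(-7,1,S); sL=120/73, sR=120/73; mL=0, mR=-180/73; mL+mR=-180/73 → advance -1; mR−mL=-180/73 → turn -1·90°
n=3: pose=(-7,2,W); sL=30/17, sR=15; mL=-225/17, mR=-315/34; mL+mR=-45/2 → advance -1; mR−mL=135/34 → turn +1·90°
n=4: pose=(-6,2,S); sL=24/13, sR=120/53; mL=-288/689, mR=-2052/689; mL+mR=-180/53 → advance -1; mR−mL=-1764/689 → turn -1·90°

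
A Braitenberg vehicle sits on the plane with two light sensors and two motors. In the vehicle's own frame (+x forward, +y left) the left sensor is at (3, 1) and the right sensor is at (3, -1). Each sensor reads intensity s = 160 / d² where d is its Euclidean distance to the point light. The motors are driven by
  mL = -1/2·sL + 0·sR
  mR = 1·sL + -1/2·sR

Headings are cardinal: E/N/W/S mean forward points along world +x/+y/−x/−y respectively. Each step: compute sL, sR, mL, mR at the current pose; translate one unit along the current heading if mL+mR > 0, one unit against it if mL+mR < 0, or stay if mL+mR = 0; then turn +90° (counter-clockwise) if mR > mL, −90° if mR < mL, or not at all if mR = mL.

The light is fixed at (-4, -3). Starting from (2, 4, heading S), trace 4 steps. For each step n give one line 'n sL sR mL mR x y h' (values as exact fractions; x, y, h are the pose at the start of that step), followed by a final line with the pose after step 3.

0 32/13 160/41 -16/13 272/533 2 4 S
1 80/81 16/13 -40/81 392/1053 2 5 E
2 160/137 160/157 -80/137 14160/21509 1 5 N
3 40/17 20/13 -20/17 350/221 1 6 W
final 0 6 S

n=0: pose=(2,4,S); sL=32/13, sR=160/41; mL=-16/13, mR=272/533; mL+mR=-384/533 → advance -1; mR−mL=928/533 → turn +1·90°
n=1: pose=(2,5,E); sL=80/81, sR=16/13; mL=-40/81, mR=392/1053; mL+mR=-128/1053 → advance -1; mR−mL=304/351 → turn +1·90°
n=2: pose=(1,5,N); sL=160/137, sR=160/157; mL=-80/137, mR=14160/21509; mL+mR=1600/21509 → advance +1; mR−mL=26720/21509 → turn +1·90°
n=3: pose=(1,6,W); sL=40/17, sR=20/13; mL=-20/17, mR=350/221; mL+mR=90/221 → advance +1; mR−mL=610/221 → turn +1·90°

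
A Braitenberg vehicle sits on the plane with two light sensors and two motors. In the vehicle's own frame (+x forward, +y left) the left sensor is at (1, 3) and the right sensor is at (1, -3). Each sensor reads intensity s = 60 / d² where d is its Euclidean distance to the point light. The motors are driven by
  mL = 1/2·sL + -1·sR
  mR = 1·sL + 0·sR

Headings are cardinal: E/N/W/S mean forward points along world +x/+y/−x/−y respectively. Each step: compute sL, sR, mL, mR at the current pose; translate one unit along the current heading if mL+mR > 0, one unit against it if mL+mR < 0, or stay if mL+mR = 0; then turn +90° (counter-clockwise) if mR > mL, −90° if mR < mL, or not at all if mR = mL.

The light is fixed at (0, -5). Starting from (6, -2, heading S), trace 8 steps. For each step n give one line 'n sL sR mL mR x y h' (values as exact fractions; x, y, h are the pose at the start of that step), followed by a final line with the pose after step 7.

0 12/17 60/13 -942/221 12/17 6 -2 S
1 30/49 6/5 -219/245 30/49 6 -1 E
2 60/29 60/89 930/2581 60/29 5 -1 N
3 3 3/4 3/4 3 5 0 W
4 12/13 60/17 -678/221 12/13 4 0 S
5 30/53 30/17 -1335/901 30/53 4 1 E
6 60/49 12/17 -78/833 60/49 3 1 N
7 3 15/26 12/13 3 3 2 W
final 2 2 S

n=0: pose=(6,-2,S); sL=12/17, sR=60/13; mL=-942/221, mR=12/17; mL+mR=-786/221 → advance -1; mR−mL=1098/221 → turn +1·90°
n=1: pose=(6,-1,E); sL=30/49, sR=6/5; mL=-219/245, mR=30/49; mL+mR=-69/245 → advance -1; mR−mL=369/245 → turn +1·90°
n=2: pose=(5,-1,N); sL=60/29, sR=60/89; mL=930/2581, mR=60/29; mL+mR=6270/2581 → advance +1; mR−mL=4410/2581 → turn +1·90°
n=3: pose=(5,0,W); sL=3, sR=3/4; mL=3/4, mR=3; mL+mR=15/4 → advance +1; mR−mL=9/4 → turn +1·90°
n=4: pose=(4,0,S); sL=12/13, sR=60/17; mL=-678/221, mR=12/13; mL+mR=-474/221 → advance -1; mR−mL=882/221 → turn +1·90°
n=5: pose=(4,1,E); sL=30/53, sR=30/17; mL=-1335/901, mR=30/53; mL+mR=-825/901 → advance -1; mR−mL=1845/901 → turn +1·90°
n=6: pose=(3,1,N); sL=60/49, sR=12/17; mL=-78/833, mR=60/49; mL+mR=942/833 → advance +1; mR−mL=1098/833 → turn +1·90°
n=7: pose=(3,2,W); sL=3, sR=15/26; mL=12/13, mR=3; mL+mR=51/13 → advance +1; mR−mL=27/13 → turn +1·90°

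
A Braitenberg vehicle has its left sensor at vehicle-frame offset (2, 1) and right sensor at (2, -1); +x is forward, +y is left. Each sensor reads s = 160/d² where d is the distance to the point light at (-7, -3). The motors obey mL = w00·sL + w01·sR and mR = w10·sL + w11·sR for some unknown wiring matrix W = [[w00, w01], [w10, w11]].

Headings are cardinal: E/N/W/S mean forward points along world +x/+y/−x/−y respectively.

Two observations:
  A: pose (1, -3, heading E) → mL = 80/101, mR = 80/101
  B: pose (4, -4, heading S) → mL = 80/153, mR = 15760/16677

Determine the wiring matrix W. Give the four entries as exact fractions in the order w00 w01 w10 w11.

obs A: pose=(1,-3,E) → sL=160/101, sR=160/101, mL=80/101, mR=80/101
obs B: pose=(4,-4,S) → sL=160/153, sR=160/109, mL=80/153, mR=15760/16677
sensor matrix S = [[160/101, 160/101], [160/153, 160/109]]; det S = 1126400/1684377
solve [mL_A; mL_B] = S·[w00; w01] and [mR_A; mR_B] = S·[w10; w11]:
  w00 = 1/2, w01 = 0, w10 = -1/2, w11 = 1

1/2 0 -1/2 1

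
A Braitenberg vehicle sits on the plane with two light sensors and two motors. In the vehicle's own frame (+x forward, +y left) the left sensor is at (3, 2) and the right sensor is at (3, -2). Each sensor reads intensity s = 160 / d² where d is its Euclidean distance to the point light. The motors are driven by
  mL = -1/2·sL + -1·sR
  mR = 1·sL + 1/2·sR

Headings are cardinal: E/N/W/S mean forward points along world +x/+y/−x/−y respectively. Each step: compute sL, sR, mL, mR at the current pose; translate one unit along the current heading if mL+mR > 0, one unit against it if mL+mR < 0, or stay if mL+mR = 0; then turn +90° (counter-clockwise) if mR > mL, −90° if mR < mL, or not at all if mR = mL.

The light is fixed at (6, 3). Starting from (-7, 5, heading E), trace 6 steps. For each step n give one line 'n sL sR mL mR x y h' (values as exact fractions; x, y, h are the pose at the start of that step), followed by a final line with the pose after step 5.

0 40/29 8/5 -332/145 316/145 -7 5 E
1 160/281 160/169 -58480/47489 49520/47489 -8 5 N
2 16/29 80/149 -3512/4321 3544/4321 -8 4 W
3 160/173 160/293 -51120/50689 60720/50689 -9 4 S
4 40/37 40/37 -60/37 60/37 -9 3 E
5 80/149 80/89 -15480/13261 13080/13261 -9 3 N
final -9 2 W

n=0: pose=(-7,5,E); sL=40/29, sR=8/5; mL=-332/145, mR=316/145; mL+mR=-16/145 → advance -1; mR−mL=648/145 → turn +1·90°
n=1: pose=(-8,5,N); sL=160/281, sR=160/169; mL=-58480/47489, mR=49520/47489; mL+mR=-8960/47489 → advance -1; mR−mL=108000/47489 → turn +1·90°
n=2: pose=(-8,4,W); sL=16/29, sR=80/149; mL=-3512/4321, mR=3544/4321; mL+mR=32/4321 → advance +1; mR−mL=7056/4321 → turn +1·90°
n=3: pose=(-9,4,S); sL=160/173, sR=160/293; mL=-51120/50689, mR=60720/50689; mL+mR=9600/50689 → advance +1; mR−mL=111840/50689 → turn +1·90°
n=4: pose=(-9,3,E); sL=40/37, sR=40/37; mL=-60/37, mR=60/37; mL+mR=0 → advance +0; mR−mL=120/37 → turn +1·90°
n=5: pose=(-9,3,N); sL=80/149, sR=80/89; mL=-15480/13261, mR=13080/13261; mL+mR=-2400/13261 → advance -1; mR−mL=28560/13261 → turn +1·90°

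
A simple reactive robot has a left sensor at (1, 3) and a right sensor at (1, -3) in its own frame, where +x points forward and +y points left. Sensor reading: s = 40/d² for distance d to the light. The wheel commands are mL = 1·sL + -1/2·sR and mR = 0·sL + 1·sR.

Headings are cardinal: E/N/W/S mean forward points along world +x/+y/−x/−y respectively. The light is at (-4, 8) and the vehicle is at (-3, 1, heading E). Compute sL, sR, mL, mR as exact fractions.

left sensor world pos  = (-2, 4); dL² = 20
right sensor world pos = (-2, -2); dR² = 104
sL = 40/20 = 2
sR = 40/104 = 5/13
mL = 1·sL + -1/2·sR = 47/26
mR = 0·sL + 1·sR = 5/13

2 5/13 47/26 5/13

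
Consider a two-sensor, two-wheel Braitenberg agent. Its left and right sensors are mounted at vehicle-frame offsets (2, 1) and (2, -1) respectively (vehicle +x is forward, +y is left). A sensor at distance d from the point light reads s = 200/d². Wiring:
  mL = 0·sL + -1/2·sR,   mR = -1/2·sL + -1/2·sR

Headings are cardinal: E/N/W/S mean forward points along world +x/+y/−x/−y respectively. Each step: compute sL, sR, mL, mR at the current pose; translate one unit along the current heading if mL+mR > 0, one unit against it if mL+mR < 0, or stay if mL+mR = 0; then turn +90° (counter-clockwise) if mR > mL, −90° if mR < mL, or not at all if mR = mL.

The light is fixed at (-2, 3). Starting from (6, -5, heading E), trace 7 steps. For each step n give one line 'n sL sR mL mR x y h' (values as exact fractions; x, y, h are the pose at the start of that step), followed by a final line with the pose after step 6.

n=0: pose=(6,-5,E); sL=200/149, sR=200/181; mL=-100/181, mR=-33000/26969; mL+mR=-47900/26969 → advance -1; mR−mL=-100/149 → turn -1·90°
n=1: pose=(5,-5,S); sL=50/41, sR=25/17; mL=-25/34, mR=-1875/1394; mL+mR=-1450/697 → advance -1; mR−mL=-25/41 → turn -1·90°
n=2: pose=(5,-4,W); sL=200/89, sR=200/61; mL=-100/61, mR=-15000/5429; mL+mR=-23900/5429 → advance -1; mR−mL=-100/89 → turn -1·90°
n=3: pose=(6,-4,N); sL=100/37, sR=100/53; mL=-50/53, mR=-4500/1961; mL+mR=-6350/1961 → advance -1; mR−mL=-50/37 → turn -1·90°
n=4: pose=(6,-5,E); sL=200/149, sR=200/181; mL=-100/181, mR=-33000/26969; mL+mR=-47900/26969 → advance -1; mR−mL=-100/149 → turn -1·90°
n=5: pose=(5,-5,S); sL=50/41, sR=25/17; mL=-25/34, mR=-1875/1394; mL+mR=-1450/697 → advance -1; mR−mL=-25/41 → turn -1·90°
n=6: pose=(5,-4,W); sL=200/89, sR=200/61; mL=-100/61, mR=-15000/5429; mL+mR=-23900/5429 → advance -1; mR−mL=-100/89 → turn -1·90°

0 200/149 200/181 -100/181 -33000/26969 6 -5 E
1 50/41 25/17 -25/34 -1875/1394 5 -5 S
2 200/89 200/61 -100/61 -15000/5429 5 -4 W
3 100/37 100/53 -50/53 -4500/1961 6 -4 N
4 200/149 200/181 -100/181 -33000/26969 6 -5 E
5 50/41 25/17 -25/34 -1875/1394 5 -5 S
6 200/89 200/61 -100/61 -15000/5429 5 -4 W
final 6 -4 N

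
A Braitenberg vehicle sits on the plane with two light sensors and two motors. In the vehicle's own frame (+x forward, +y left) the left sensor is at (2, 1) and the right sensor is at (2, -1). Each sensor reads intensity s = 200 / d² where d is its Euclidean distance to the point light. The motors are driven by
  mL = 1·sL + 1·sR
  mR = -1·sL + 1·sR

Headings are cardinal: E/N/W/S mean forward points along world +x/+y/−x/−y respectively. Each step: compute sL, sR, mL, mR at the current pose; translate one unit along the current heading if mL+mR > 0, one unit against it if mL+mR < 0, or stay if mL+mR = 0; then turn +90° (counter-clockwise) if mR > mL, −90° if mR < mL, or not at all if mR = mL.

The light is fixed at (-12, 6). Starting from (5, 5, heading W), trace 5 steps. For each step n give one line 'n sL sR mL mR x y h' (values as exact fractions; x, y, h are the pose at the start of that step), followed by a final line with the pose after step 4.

n=0: pose=(5,5,W); sL=200/229, sR=8/9; mL=3632/2061, mR=32/2061; mL+mR=16/9 → advance +1; mR−mL=-400/229 → turn -1·90°
n=1: pose=(4,5,N); sL=100/113, sR=20/29; mL=5160/3277, mR=-640/3277; mL+mR=40/29 → advance +1; mR−mL=-200/113 → turn -1·90°
n=2: pose=(4,6,E); sL=8/13, sR=8/13; mL=16/13, mR=0; mL+mR=16/13 → advance +1; mR−mL=-16/13 → turn -1·90°
n=3: pose=(5,6,S); sL=25/41, sR=10/13; mL=735/533, mR=85/533; mL+mR=20/13 → advance +1; mR−mL=-50/41 → turn -1·90°
n=4: pose=(5,5,W); sL=200/229, sR=8/9; mL=3632/2061, mR=32/2061; mL+mR=16/9 → advance +1; mR−mL=-400/229 → turn -1·90°

0 200/229 8/9 3632/2061 32/2061 5 5 W
1 100/113 20/29 5160/3277 -640/3277 4 5 N
2 8/13 8/13 16/13 0 4 6 E
3 25/41 10/13 735/533 85/533 5 6 S
4 200/229 8/9 3632/2061 32/2061 5 5 W
final 4 5 N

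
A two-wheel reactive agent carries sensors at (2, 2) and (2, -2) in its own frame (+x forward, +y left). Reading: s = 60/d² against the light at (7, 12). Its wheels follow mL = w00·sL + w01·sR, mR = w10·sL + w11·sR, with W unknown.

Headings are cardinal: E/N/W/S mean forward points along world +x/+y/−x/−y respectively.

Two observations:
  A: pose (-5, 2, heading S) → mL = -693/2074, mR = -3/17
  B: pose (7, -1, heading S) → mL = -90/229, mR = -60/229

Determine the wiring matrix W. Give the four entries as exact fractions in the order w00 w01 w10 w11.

obs A: pose=(-5,2,S) → sL=15/61, sR=3/17, mL=-693/2074, mR=-3/17
obs B: pose=(7,-1,S) → sL=60/229, sR=60/229, mL=-90/229, mR=-60/229
sensor matrix S = [[15/61, 3/17], [60/229, 60/229]]; det S = 4320/237473
solve [mL_A; mL_B] = S·[w00; w01] and [mR_A; mR_B] = S·[w10; w11]:
  w00 = -1, w01 = -1/2, w10 = 0, w11 = -1

-1 -1/2 0 -1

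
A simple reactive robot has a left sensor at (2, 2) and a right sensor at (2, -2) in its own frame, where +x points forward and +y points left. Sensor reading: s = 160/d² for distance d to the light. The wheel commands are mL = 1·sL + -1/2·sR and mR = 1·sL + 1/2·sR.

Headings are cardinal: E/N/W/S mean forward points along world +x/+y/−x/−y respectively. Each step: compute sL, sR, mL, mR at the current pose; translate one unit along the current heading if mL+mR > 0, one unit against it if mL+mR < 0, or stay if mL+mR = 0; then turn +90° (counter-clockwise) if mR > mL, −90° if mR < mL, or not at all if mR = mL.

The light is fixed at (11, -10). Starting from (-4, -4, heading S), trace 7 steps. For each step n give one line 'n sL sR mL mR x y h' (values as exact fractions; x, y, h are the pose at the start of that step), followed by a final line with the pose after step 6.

0 32/37 32/61 1360/2257 2544/2257 -4 -4 S
1 80/109 80/89 2760/9701 11480/9701 -4 -5 E
2 32/61 160/193 1296/11773 11056/11773 -3 -5 N
3 10/17 1/2 23/68 57/68 -3 -4 W
4 32/37 32/61 1360/2257 2544/2257 -4 -4 S
5 80/109 80/89 2760/9701 11480/9701 -4 -5 E
6 32/61 160/193 1296/11773 11056/11773 -3 -5 N
final -3 -4 W

n=0: pose=(-4,-4,S); sL=32/37, sR=32/61; mL=1360/2257, mR=2544/2257; mL+mR=64/37 → advance +1; mR−mL=32/61 → turn +1·90°
n=1: pose=(-4,-5,E); sL=80/109, sR=80/89; mL=2760/9701, mR=11480/9701; mL+mR=160/109 → advance +1; mR−mL=80/89 → turn +1·90°
n=2: pose=(-3,-5,N); sL=32/61, sR=160/193; mL=1296/11773, mR=11056/11773; mL+mR=64/61 → advance +1; mR−mL=160/193 → turn +1·90°
n=3: pose=(-3,-4,W); sL=10/17, sR=1/2; mL=23/68, mR=57/68; mL+mR=20/17 → advance +1; mR−mL=1/2 → turn +1·90°
n=4: pose=(-4,-4,S); sL=32/37, sR=32/61; mL=1360/2257, mR=2544/2257; mL+mR=64/37 → advance +1; mR−mL=32/61 → turn +1·90°
n=5: pose=(-4,-5,E); sL=80/109, sR=80/89; mL=2760/9701, mR=11480/9701; mL+mR=160/109 → advance +1; mR−mL=80/89 → turn +1·90°
n=6: pose=(-3,-5,N); sL=32/61, sR=160/193; mL=1296/11773, mR=11056/11773; mL+mR=64/61 → advance +1; mR−mL=160/193 → turn +1·90°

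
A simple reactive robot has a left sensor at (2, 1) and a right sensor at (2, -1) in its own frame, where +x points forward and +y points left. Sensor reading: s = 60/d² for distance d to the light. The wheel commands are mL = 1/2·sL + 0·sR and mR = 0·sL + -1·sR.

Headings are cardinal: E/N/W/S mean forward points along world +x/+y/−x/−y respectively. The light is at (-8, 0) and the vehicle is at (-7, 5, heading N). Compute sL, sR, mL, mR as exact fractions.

60/49 60/53 30/49 -60/53

left sensor world pos  = (-8, 7); dL² = 49
right sensor world pos = (-6, 7); dR² = 53
sL = 60/49 = 60/49
sR = 60/53 = 60/53
mL = 1/2·sL + 0·sR = 30/49
mR = 0·sL + -1·sR = -60/53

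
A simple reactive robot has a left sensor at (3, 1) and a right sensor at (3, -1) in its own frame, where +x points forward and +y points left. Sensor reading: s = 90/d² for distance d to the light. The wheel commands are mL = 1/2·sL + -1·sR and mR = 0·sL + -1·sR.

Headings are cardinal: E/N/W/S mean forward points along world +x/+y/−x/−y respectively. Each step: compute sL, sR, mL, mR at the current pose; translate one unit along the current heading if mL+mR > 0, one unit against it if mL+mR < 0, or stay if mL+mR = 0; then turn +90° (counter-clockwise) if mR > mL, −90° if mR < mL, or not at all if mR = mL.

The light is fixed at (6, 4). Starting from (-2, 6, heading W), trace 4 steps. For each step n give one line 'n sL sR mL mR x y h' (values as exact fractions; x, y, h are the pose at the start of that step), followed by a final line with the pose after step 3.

0 45/61 9/13 -513/1586 -9/13 -2 6 W
1 90/89 90/61 -5265/5429 -90/61 -1 6 N
2 9/2 45/8 -27/8 -45/8 -1 5 E
3 90/53 18/17 -189/901 -18/17 -2 5 S
final -2 6 W

n=0: pose=(-2,6,W); sL=45/61, sR=9/13; mL=-513/1586, mR=-9/13; mL+mR=-1611/1586 → advance -1; mR−mL=-45/122 → turn -1·90°
n=1: pose=(-1,6,N); sL=90/89, sR=90/61; mL=-5265/5429, mR=-90/61; mL+mR=-13275/5429 → advance -1; mR−mL=-45/89 → turn -1·90°
n=2: pose=(-1,5,E); sL=9/2, sR=45/8; mL=-27/8, mR=-45/8; mL+mR=-9 → advance -1; mR−mL=-9/4 → turn -1·90°
n=3: pose=(-2,5,S); sL=90/53, sR=18/17; mL=-189/901, mR=-18/17; mL+mR=-1143/901 → advance -1; mR−mL=-45/53 → turn -1·90°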